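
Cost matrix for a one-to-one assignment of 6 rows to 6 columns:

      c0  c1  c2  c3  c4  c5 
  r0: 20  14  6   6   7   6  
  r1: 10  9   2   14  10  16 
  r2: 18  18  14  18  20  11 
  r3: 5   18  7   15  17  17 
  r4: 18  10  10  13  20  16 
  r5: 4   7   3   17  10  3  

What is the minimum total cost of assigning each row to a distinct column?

Minimum assignment cost: 44

optimal assignment: row0→col3 (cost 6), row1→col2 (cost 2), row2→col5 (cost 11), row3→col0 (cost 5), row4→col1 (cost 10), row5→col4 (cost 10)
total = 6 + 2 + 11 + 5 + 10 + 10 = 44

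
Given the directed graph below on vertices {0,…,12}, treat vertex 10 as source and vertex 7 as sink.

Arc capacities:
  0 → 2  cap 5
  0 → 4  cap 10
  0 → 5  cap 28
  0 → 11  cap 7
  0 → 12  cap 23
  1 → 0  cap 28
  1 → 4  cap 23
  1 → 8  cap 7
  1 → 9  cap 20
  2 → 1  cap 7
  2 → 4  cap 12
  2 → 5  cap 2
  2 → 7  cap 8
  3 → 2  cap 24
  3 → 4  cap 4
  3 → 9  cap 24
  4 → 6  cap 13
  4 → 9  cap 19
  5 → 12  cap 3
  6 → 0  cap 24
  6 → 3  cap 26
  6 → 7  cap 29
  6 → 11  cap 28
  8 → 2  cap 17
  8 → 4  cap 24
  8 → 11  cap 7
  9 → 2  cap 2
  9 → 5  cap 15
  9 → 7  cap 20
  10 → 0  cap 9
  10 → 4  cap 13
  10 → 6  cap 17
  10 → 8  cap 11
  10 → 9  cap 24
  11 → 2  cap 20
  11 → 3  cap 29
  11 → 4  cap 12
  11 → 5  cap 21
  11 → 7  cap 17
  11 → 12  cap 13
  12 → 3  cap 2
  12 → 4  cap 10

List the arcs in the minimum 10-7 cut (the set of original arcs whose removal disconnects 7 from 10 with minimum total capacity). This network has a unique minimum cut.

augment #1: 10→6→7 push 17
augment #2: 10→9→7 push 20
augment #3: 10→0→2→7 push 5
augment #4: 10→0→11→7 push 4
augment #5: 10→4→6→7 push 12
augment #6: 10→8→2→7 push 3
augment #7: 10→8→11→7 push 7
augment #8: 10→4→6→11→7 push 1
augment #9: 10→8→2→0→11→7 push 1
augment #10: 10→9→2→0→11→7 push 2
max flow = 72; residual-reachable set from 10 gives S-side
cut edges (S→T): {(0,11), (2,7), (4,6), (8,11), (9,7), (10,6)} total cap 72

Min-cut arcs: {(0,11), (2,7), (4,6), (8,11), (9,7), (10,6)} (total capacity 72)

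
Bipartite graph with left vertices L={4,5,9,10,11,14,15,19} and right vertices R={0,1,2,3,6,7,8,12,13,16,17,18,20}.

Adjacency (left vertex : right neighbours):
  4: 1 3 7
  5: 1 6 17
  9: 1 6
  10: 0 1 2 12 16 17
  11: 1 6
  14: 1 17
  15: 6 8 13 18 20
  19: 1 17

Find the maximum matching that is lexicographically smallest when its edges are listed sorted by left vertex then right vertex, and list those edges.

|M| = 6 (so the lex-smallest maximum matching has 6 edges)
process left vertices in ascending order; for each, take the smallest-labelled available neighbour that still permits 6 edges overall, or leave it unmatched if none does
lex-smallest matching: {4-3, 5-1, 9-6, 10-0, 14-17, 15-8}

Lex-smallest maximum matching: {(4,3), (5,1), (9,6), (10,0), (14,17), (15,8)}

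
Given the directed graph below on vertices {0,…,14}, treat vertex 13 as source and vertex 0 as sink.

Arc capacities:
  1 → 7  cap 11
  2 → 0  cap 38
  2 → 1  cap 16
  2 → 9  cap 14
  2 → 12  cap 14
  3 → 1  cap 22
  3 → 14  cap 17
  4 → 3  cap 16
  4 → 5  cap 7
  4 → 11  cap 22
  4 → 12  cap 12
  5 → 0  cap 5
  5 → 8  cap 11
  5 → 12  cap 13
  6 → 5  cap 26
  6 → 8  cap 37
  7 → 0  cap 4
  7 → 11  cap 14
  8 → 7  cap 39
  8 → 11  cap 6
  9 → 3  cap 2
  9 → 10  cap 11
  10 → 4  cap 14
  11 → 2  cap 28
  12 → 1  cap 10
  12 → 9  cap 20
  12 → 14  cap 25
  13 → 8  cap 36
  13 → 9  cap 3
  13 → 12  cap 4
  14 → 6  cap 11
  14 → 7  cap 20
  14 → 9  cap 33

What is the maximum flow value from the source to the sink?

augment #1: 13→8→7→0 bottleneck 4, total now 4
augment #2: 13→8→11→2→0 bottleneck 6, total now 10
augment #3: 13→8→7→11→2→0 bottleneck 14, total now 24
augment #4: 13→9→10→4→5→0 bottleneck 3, total now 27
augment #5: 13→12→14→6→5→0 bottleneck 2, total now 29
augment #6: 13→12→9→10→4→11→2→0 bottleneck 2, total now 31

Maximum flow value: 31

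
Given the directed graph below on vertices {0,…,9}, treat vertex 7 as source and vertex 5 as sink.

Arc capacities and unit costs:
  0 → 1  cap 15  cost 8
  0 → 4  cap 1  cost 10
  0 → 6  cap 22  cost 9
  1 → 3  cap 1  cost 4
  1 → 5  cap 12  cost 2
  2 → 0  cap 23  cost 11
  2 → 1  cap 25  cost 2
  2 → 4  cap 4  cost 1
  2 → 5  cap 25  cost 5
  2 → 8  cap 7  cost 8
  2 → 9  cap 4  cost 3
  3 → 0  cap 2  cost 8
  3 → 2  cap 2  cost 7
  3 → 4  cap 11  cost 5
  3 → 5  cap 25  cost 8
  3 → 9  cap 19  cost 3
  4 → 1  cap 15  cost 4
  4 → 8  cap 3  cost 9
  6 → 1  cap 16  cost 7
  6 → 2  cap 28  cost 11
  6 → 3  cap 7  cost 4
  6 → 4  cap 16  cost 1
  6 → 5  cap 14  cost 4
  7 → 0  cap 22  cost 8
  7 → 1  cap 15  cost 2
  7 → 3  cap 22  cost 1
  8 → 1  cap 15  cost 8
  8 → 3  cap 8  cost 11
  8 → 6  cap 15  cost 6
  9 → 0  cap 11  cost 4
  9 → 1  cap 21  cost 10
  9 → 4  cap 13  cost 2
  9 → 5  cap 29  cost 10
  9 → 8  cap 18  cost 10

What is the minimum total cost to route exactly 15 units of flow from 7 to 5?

shortest-cost path #1: 7→1→5 push 12 @ unit cost 4 (adds 48)
shortest-cost path #2: 7→3→5 push 3 @ unit cost 9 (adds 27)
total cost = 75

Minimum cost for 15 units: 75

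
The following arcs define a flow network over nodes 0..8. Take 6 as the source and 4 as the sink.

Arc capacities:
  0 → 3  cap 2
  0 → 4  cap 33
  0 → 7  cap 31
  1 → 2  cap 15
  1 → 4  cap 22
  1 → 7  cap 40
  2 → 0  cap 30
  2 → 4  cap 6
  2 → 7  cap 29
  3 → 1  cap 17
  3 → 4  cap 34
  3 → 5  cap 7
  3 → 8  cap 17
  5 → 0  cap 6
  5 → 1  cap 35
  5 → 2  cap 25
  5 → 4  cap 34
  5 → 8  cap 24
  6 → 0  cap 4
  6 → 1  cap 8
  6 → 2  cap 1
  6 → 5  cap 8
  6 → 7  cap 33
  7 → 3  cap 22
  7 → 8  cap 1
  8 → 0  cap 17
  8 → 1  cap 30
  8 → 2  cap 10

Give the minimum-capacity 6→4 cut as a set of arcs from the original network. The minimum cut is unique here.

augment #1: 6→0→4 push 4
augment #2: 6→1→4 push 8
augment #3: 6→2→4 push 1
augment #4: 6→5→4 push 8
augment #5: 6→7→3→4 push 22
augment #6: 6→7→8→0→4 push 1
max flow = 44; residual-reachable set from 6 gives S-side
cut edges (S→T): {(6,0), (6,1), (6,2), (6,5), (7,3), (7,8)} total cap 44

Min-cut arcs: {(6,0), (6,1), (6,2), (6,5), (7,3), (7,8)} (total capacity 44)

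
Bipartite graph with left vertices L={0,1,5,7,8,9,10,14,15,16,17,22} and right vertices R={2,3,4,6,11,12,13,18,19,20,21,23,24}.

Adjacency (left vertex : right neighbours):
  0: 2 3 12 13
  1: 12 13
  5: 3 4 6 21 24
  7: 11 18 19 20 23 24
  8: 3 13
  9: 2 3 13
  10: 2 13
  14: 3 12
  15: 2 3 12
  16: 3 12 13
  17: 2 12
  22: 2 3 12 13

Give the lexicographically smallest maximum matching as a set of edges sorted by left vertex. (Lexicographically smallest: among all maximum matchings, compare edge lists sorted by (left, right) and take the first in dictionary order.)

Lex-smallest maximum matching: {(0,2), (1,12), (5,4), (7,11), (8,3), (9,13)}

|M| = 6 (so the lex-smallest maximum matching has 6 edges)
process left vertices in ascending order; for each, take the smallest-labelled available neighbour that still permits 6 edges overall, or leave it unmatched if none does
lex-smallest matching: {0-2, 1-12, 5-4, 7-11, 8-3, 9-13}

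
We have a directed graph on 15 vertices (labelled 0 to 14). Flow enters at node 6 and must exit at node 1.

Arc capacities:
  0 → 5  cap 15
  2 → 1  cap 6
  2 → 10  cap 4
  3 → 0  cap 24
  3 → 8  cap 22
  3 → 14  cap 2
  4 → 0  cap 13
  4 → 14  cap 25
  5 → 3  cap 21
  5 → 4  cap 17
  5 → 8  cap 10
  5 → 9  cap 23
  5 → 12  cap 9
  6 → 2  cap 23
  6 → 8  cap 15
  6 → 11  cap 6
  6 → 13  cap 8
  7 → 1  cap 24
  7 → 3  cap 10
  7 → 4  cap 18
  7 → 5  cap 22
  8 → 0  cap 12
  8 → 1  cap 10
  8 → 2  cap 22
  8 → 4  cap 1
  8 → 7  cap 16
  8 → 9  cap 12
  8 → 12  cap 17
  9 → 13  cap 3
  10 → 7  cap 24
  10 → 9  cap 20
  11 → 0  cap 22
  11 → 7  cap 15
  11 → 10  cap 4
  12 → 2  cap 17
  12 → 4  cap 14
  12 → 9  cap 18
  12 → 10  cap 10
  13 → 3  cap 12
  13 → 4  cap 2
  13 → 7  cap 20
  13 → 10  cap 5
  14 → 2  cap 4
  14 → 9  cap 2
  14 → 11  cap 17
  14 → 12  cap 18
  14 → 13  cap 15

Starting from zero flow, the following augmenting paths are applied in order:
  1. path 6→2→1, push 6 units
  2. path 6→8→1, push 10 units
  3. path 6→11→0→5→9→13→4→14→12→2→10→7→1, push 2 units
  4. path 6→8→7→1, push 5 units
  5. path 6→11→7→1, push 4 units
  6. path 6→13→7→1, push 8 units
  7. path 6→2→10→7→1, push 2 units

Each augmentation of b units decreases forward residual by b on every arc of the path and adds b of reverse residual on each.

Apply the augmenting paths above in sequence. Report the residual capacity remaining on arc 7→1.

after path 1 (6→2→1, push 6): res(7,1)=24
after path 2 (6→8→1, push 10): res(7,1)=24
after path 3 (6→11→0→5→9→13→4→14→12→2→10→7→1, push 2): res(7,1)=22
after path 4 (6→8→7→1, push 5): res(7,1)=17
after path 5 (6→11→7→1, push 4): res(7,1)=13
after path 6 (6→13→7→1, push 8): res(7,1)=5
after path 7 (6→2→10→7→1, push 2): res(7,1)=3

Residual capacity of (7,1): 3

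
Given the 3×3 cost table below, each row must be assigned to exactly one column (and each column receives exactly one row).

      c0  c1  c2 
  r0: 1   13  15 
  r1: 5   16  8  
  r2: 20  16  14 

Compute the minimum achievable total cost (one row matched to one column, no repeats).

Minimum assignment cost: 25

optimal assignment: row0→col0 (cost 1), row1→col2 (cost 8), row2→col1 (cost 16)
total = 1 + 8 + 16 = 25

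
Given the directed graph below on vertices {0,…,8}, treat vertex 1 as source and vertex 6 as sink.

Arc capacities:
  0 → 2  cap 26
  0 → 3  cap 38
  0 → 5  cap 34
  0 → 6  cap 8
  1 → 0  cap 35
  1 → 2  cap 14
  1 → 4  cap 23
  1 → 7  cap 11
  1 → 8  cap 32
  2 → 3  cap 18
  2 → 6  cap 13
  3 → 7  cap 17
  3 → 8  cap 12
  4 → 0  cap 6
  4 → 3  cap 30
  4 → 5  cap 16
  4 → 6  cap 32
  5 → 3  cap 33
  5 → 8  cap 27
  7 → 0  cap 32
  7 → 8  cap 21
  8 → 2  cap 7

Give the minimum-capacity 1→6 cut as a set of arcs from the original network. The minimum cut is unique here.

Min-cut arcs: {(0,6), (1,4), (2,6)} (total capacity 44)

augment #1: 1→0→6 push 8
augment #2: 1→2→6 push 13
augment #3: 1→4→6 push 23
max flow = 44; residual-reachable set from 1 gives S-side
cut edges (S→T): {(0,6), (1,4), (2,6)} total cap 44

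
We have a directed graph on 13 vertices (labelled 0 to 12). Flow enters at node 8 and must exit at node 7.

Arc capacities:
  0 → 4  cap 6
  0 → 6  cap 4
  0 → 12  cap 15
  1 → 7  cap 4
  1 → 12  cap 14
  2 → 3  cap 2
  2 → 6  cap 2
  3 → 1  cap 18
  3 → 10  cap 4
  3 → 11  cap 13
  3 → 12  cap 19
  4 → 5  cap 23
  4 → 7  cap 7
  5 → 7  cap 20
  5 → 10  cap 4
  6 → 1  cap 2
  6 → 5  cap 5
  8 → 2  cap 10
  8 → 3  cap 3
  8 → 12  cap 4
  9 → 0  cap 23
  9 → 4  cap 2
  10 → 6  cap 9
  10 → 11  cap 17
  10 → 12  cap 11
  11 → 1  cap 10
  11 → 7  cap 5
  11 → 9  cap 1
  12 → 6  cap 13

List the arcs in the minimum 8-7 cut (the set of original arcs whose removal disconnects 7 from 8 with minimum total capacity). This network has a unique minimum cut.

Min-cut arcs: {(2,3), (2,6), (8,3), (8,12)} (total capacity 11)

augment #1: 8→3→1→7 push 3
augment #2: 8→2→3→1→7 push 1
augment #3: 8→2→3→11→7 push 1
augment #4: 8→2→6→5→7 push 2
augment #5: 8→12→6→5→7 push 3
augment #6: 8→12→6→1→3→11→7 push 1
max flow = 11; residual-reachable set from 8 gives S-side
cut edges (S→T): {(2,3), (2,6), (8,3), (8,12)} total cap 11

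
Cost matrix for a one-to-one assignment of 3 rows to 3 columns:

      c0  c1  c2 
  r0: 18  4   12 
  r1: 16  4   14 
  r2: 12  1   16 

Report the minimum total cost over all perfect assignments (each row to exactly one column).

optimal assignment: row0→col2 (cost 12), row1→col1 (cost 4), row2→col0 (cost 12)
total = 12 + 4 + 12 = 28

Minimum assignment cost: 28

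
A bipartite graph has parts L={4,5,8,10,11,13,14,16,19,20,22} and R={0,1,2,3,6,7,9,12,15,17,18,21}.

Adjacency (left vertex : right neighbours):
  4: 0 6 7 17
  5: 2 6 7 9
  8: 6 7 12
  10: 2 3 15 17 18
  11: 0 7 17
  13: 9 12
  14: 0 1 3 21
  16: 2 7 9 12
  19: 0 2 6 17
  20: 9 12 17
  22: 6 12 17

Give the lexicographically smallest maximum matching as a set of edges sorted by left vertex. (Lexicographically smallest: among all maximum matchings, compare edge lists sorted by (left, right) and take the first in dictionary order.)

|M| = 9 (so the lex-smallest maximum matching has 9 edges)
process left vertices in ascending order; for each, take the smallest-labelled available neighbour that still permits 9 edges overall, or leave it unmatched if none does
lex-smallest matching: {4-0, 5-2, 8-6, 10-3, 11-7, 13-9, 14-1, 16-12, 19-17}

Lex-smallest maximum matching: {(4,0), (5,2), (8,6), (10,3), (11,7), (13,9), (14,1), (16,12), (19,17)}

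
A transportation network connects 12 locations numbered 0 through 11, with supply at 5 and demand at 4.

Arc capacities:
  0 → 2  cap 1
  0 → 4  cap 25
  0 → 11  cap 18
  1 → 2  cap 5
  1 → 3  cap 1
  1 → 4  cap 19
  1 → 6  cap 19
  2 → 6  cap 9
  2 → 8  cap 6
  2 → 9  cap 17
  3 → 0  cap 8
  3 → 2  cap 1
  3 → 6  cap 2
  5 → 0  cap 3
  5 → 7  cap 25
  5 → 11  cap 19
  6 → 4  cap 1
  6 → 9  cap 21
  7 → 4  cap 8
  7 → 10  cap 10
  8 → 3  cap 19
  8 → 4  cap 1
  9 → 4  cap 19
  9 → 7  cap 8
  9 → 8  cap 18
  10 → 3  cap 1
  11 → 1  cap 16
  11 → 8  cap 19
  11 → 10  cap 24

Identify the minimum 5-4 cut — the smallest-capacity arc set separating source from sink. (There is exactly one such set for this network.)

augment #1: 5→0→4 push 3
augment #2: 5→7→4 push 8
augment #3: 5→11→1→4 push 16
augment #4: 5→11→8→4 push 1
augment #5: 5→7→10→3→0→4 push 1
augment #6: 5→11→8→3→0→4 push 2
max flow = 31; residual-reachable set from 5 gives S-side
cut edges (S→T): {(5,0), (5,11), (7,4), (10,3)} total cap 31

Min-cut arcs: {(5,0), (5,11), (7,4), (10,3)} (total capacity 31)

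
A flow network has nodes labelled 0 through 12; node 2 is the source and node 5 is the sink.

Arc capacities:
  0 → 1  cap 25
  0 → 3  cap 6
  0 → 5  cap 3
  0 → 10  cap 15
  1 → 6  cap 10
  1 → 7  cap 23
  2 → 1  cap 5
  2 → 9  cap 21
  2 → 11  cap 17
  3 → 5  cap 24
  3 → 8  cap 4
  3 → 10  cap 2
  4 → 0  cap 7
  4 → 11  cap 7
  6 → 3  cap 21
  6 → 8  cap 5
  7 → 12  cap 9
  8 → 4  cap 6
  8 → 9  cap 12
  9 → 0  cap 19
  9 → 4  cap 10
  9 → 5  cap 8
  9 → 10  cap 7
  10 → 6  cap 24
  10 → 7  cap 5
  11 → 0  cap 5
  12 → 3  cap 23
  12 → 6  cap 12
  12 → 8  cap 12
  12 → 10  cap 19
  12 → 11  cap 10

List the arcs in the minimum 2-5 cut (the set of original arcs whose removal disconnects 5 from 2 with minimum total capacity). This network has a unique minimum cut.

augment #1: 2→9→5 push 8
augment #2: 2→9→0→5 push 3
augment #3: 2→1→6→3→5 push 5
augment #4: 2→9→0→3→5 push 6
augment #5: 2→9→10→6→3→5 push 4
augment #6: 2→11→0→1→6→3→5 push 5
max flow = 31; residual-reachable set from 2 gives S-side
cut edges (S→T): {(2,1), (2,9), (11,0)} total cap 31

Min-cut arcs: {(2,1), (2,9), (11,0)} (total capacity 31)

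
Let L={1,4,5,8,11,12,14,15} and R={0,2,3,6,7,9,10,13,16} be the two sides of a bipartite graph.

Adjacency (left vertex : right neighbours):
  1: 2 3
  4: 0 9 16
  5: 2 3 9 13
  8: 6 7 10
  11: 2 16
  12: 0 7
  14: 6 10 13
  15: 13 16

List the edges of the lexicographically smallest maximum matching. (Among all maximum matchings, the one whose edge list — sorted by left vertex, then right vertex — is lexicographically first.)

Lex-smallest maximum matching: {(1,2), (4,0), (5,3), (8,6), (11,16), (12,7), (14,10), (15,13)}

|M| = 8 (so the lex-smallest maximum matching has 8 edges)
process left vertices in ascending order; for each, take the smallest-labelled available neighbour that still permits 8 edges overall, or leave it unmatched if none does
lex-smallest matching: {1-2, 4-0, 5-3, 8-6, 11-16, 12-7, 14-10, 15-13}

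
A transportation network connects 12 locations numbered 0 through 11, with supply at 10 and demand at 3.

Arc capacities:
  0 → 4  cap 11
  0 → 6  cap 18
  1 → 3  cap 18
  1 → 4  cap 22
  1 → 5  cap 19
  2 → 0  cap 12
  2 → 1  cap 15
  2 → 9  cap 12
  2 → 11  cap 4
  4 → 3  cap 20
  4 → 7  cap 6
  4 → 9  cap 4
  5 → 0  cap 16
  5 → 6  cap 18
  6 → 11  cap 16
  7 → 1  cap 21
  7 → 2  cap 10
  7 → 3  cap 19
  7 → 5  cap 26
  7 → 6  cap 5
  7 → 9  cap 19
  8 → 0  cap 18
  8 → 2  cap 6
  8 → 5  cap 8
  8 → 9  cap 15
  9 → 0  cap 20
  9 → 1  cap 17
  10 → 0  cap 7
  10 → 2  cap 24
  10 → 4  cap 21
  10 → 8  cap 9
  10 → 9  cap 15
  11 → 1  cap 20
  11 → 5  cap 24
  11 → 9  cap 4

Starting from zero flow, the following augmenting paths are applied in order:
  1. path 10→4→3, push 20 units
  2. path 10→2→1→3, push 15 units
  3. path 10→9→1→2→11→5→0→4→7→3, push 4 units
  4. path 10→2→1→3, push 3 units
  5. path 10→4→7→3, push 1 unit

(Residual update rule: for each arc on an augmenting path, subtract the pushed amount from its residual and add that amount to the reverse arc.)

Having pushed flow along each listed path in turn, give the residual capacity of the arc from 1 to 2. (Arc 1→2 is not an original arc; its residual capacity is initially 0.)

after path 1 (10→4→3, push 20): res(1,2)=0
after path 2 (10→2→1→3, push 15): res(1,2)=15
after path 3 (10→9→1→2→11→5→0→4→7→3, push 4): res(1,2)=11
after path 4 (10→2→1→3, push 3): res(1,2)=14
after path 5 (10→4→7→3, push 1): res(1,2)=14

Residual capacity of (1,2): 14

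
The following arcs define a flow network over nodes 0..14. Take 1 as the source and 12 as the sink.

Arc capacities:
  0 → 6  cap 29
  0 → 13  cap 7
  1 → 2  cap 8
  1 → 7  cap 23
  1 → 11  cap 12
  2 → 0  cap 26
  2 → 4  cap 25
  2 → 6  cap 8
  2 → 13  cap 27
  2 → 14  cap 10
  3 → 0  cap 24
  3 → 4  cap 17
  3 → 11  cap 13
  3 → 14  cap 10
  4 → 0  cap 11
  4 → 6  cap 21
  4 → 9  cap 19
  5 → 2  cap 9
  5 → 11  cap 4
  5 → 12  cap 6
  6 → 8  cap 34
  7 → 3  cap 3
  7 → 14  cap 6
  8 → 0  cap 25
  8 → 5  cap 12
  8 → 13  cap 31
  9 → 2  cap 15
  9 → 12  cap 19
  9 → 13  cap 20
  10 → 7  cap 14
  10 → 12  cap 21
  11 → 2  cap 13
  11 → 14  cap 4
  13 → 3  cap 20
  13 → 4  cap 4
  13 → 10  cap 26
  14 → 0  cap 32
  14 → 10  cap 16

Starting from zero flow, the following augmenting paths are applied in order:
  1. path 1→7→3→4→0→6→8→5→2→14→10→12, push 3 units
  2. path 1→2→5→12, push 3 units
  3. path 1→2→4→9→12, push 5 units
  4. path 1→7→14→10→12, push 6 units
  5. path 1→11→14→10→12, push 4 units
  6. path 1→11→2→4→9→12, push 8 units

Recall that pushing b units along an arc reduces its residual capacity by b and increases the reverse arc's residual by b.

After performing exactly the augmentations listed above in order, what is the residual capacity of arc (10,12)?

after path 1 (1→7→3→4→0→6→8→5→2→14→10→12, push 3): res(10,12)=18
after path 2 (1→2→5→12, push 3): res(10,12)=18
after path 3 (1→2→4→9→12, push 5): res(10,12)=18
after path 4 (1→7→14→10→12, push 6): res(10,12)=12
after path 5 (1→11→14→10→12, push 4): res(10,12)=8
after path 6 (1→11→2→4→9→12, push 8): res(10,12)=8

Residual capacity of (10,12): 8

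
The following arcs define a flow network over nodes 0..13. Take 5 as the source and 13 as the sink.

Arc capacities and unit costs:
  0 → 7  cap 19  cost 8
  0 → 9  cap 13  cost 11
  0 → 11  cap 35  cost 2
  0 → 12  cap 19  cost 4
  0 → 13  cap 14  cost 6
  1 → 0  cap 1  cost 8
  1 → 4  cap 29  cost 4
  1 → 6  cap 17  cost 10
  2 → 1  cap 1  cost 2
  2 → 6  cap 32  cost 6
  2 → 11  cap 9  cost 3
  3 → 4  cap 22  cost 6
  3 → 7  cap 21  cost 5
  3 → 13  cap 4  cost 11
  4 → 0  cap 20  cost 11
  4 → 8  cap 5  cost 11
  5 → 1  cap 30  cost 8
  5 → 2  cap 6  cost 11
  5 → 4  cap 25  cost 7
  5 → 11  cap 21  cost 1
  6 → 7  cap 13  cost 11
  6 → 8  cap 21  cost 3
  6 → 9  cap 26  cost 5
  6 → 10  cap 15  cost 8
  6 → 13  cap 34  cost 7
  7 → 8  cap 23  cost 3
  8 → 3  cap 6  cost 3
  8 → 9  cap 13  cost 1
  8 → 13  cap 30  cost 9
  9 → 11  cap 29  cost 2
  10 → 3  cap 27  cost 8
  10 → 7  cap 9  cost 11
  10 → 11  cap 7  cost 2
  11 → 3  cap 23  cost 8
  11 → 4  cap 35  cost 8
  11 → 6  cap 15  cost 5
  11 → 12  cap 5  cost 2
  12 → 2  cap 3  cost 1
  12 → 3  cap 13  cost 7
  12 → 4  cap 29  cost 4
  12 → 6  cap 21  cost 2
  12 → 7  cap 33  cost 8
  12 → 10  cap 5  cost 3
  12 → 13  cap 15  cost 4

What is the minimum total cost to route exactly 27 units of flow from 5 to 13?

shortest-cost path #1: 5→11→12→13 push 5 @ unit cost 7 (adds 35)
shortest-cost path #2: 5→11→6→13 push 15 @ unit cost 13 (adds 195)
shortest-cost path #3: 5→11→3→13 push 1 @ unit cost 20 (adds 20)
shortest-cost path #4: 5→1→0→13 push 1 @ unit cost 22 (adds 22)
shortest-cost path #5: 5→2→6→13 push 5 @ unit cost 24 (adds 120)
total cost = 392

Minimum cost for 27 units: 392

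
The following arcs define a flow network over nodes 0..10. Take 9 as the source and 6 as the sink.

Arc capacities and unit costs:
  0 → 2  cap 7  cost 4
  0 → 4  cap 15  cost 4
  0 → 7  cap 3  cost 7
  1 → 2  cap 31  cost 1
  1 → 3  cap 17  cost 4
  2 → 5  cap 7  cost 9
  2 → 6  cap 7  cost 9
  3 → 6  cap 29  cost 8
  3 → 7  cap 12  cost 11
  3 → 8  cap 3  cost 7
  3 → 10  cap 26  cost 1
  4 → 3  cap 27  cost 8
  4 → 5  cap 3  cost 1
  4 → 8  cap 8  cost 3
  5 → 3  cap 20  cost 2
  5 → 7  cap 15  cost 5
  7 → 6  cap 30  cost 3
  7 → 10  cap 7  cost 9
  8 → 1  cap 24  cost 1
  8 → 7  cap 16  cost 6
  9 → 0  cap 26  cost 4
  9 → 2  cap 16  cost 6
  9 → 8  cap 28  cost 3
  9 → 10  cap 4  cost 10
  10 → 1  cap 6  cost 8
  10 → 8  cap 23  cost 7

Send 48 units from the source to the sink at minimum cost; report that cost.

Minimum cost for 48 units: 743

shortest-cost path #1: 9→8→7→6 push 16 @ unit cost 12 (adds 192)
shortest-cost path #2: 9→0→7→6 push 3 @ unit cost 14 (adds 42)
shortest-cost path #3: 9→8→1→2→6 push 7 @ unit cost 14 (adds 98)
shortest-cost path #4: 9→8→1→3→6 push 5 @ unit cost 16 (adds 80)
shortest-cost path #5: 9→0→4→5→7→6 push 3 @ unit cost 17 (adds 51)
shortest-cost path #6: 9→2→1→3→6 push 7 @ unit cost 17 (adds 119)
shortest-cost path #7: 9→2→5→7→6 push 7 @ unit cost 23 (adds 161)
total cost = 743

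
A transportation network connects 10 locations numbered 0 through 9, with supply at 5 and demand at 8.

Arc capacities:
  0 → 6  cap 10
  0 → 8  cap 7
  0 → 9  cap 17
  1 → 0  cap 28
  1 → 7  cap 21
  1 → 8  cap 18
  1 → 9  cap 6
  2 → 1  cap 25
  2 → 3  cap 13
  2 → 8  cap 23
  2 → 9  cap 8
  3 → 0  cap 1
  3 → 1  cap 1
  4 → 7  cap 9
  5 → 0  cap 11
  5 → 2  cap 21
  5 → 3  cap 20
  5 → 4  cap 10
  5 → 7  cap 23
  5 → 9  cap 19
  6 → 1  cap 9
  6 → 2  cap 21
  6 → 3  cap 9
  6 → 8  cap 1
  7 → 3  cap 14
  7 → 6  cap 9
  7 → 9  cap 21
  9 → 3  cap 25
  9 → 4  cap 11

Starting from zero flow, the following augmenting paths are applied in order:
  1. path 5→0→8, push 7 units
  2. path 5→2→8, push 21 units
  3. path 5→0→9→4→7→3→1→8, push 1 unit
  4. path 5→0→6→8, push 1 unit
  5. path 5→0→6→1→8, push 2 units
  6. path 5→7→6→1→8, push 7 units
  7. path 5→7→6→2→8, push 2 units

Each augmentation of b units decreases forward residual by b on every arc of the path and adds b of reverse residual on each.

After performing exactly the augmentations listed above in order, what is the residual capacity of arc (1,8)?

Residual capacity of (1,8): 8

after path 1 (5→0→8, push 7): res(1,8)=18
after path 2 (5→2→8, push 21): res(1,8)=18
after path 3 (5→0→9→4→7→3→1→8, push 1): res(1,8)=17
after path 4 (5→0→6→8, push 1): res(1,8)=17
after path 5 (5→0→6→1→8, push 2): res(1,8)=15
after path 6 (5→7→6→1→8, push 7): res(1,8)=8
after path 7 (5→7→6→2→8, push 2): res(1,8)=8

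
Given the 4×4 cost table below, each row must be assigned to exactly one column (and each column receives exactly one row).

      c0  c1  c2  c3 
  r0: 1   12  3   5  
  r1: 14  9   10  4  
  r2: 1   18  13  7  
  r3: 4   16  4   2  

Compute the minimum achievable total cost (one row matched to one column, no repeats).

Minimum assignment cost: 15

optimal assignment: row0→col2 (cost 3), row1→col1 (cost 9), row2→col0 (cost 1), row3→col3 (cost 2)
total = 3 + 9 + 1 + 2 = 15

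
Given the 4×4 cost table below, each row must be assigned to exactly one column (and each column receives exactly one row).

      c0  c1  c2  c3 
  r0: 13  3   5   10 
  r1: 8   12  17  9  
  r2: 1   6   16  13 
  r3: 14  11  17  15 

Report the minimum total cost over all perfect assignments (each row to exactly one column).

Minimum assignment cost: 26

optimal assignment: row0→col2 (cost 5), row1→col3 (cost 9), row2→col0 (cost 1), row3→col1 (cost 11)
total = 5 + 9 + 1 + 11 = 26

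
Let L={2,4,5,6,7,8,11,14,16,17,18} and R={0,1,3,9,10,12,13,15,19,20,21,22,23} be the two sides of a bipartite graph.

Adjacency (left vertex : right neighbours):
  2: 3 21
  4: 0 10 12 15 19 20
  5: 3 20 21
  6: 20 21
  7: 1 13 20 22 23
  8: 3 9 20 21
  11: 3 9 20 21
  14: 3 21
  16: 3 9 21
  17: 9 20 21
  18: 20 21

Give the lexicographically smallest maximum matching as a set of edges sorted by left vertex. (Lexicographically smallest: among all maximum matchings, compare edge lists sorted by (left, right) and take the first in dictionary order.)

Lex-smallest maximum matching: {(2,3), (4,0), (5,20), (6,21), (7,1), (8,9)}

|M| = 6 (so the lex-smallest maximum matching has 6 edges)
process left vertices in ascending order; for each, take the smallest-labelled available neighbour that still permits 6 edges overall, or leave it unmatched if none does
lex-smallest matching: {2-3, 4-0, 5-20, 6-21, 7-1, 8-9}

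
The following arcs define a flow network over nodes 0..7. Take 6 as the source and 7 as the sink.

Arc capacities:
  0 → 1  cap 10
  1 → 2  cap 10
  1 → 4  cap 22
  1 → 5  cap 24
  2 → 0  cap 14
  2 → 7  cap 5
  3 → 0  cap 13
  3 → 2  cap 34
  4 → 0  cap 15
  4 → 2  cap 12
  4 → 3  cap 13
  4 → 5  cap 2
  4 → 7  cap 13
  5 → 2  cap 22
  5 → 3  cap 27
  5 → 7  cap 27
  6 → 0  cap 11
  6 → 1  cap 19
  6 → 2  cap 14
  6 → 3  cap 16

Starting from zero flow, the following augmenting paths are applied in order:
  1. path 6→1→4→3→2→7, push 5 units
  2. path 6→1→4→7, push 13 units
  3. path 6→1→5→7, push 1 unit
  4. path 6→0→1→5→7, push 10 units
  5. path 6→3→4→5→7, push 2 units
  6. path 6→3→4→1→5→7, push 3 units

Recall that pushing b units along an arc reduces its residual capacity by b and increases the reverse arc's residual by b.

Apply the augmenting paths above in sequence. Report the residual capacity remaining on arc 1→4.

Residual capacity of (1,4): 7

after path 1 (6→1→4→3→2→7, push 5): res(1,4)=17
after path 2 (6→1→4→7, push 13): res(1,4)=4
after path 3 (6→1→5→7, push 1): res(1,4)=4
after path 4 (6→0→1→5→7, push 10): res(1,4)=4
after path 5 (6→3→4→5→7, push 2): res(1,4)=4
after path 6 (6→3→4→1→5→7, push 3): res(1,4)=7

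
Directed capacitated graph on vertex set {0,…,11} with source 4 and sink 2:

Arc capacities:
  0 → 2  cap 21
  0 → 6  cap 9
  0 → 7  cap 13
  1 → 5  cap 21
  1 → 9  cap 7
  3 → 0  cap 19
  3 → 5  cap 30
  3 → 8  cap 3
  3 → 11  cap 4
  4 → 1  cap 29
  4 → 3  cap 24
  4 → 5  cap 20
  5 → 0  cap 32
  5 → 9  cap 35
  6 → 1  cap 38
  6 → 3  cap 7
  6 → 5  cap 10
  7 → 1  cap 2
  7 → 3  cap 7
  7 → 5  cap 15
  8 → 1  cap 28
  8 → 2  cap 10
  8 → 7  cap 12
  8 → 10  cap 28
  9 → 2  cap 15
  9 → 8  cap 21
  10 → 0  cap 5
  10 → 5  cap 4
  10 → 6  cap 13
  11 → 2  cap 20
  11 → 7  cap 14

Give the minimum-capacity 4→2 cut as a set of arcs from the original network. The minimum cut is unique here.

Min-cut arcs: {(0,2), (3,11), (8,2), (9,2)} (total capacity 50)

augment #1: 4→1→9→2 push 7
augment #2: 4→3→0→2 push 19
augment #3: 4→3→8→2 push 3
augment #4: 4→3→11→2 push 2
augment #5: 4→5→0→2 push 2
augment #6: 4→5→9→2 push 8
augment #7: 4→5→9→8→2 push 7
augment #8: 4→5→0→3→11→2 push 2
max flow = 50; residual-reachable set from 4 gives S-side
cut edges (S→T): {(0,2), (3,11), (8,2), (9,2)} total cap 50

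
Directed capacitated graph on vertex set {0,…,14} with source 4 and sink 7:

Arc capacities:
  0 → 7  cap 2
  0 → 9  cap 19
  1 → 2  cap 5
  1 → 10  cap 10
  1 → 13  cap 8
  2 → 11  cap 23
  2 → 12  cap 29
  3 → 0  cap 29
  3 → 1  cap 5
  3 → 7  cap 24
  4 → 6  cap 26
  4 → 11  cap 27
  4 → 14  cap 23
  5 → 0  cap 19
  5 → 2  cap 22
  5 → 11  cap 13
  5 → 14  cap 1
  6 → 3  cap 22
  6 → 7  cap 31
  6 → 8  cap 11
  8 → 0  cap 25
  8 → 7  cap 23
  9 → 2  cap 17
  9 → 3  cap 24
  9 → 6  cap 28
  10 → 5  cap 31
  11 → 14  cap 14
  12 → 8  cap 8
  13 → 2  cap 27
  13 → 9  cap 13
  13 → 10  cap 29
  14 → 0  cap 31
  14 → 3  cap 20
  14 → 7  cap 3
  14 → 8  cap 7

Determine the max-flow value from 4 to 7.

augment #1: 4→6→7 bottleneck 26, total now 26
augment #2: 4→14→7 bottleneck 3, total now 29
augment #3: 4→14→0→7 bottleneck 2, total now 31
augment #4: 4→14→3→7 bottleneck 18, total now 49
augment #5: 4→11→14→3→7 bottleneck 2, total now 51
augment #6: 4→11→14→8→7 bottleneck 7, total now 58
augment #7: 4→11→14→0→9→3→7 bottleneck 4, total now 62
augment #8: 4→11→14→0→9→6→7 bottleneck 1, total now 63

Maximum flow value: 63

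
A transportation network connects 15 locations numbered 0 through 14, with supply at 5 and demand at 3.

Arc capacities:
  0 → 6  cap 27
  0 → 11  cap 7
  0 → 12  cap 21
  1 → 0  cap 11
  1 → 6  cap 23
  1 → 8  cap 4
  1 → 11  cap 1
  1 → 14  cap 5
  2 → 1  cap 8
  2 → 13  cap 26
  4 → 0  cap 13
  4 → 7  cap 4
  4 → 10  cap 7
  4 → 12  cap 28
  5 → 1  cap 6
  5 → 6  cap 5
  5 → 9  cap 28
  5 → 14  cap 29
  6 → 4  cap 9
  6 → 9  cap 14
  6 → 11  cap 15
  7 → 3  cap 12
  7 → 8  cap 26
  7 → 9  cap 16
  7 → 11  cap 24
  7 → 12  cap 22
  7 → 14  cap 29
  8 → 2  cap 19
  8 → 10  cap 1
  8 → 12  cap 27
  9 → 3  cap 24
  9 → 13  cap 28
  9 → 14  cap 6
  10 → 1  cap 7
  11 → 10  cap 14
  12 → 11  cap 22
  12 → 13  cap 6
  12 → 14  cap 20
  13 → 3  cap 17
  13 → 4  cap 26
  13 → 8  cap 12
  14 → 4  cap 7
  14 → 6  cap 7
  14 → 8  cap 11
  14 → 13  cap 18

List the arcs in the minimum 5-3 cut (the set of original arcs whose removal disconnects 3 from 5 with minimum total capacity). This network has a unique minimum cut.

augment #1: 5→9→3 push 24
augment #2: 5→9→13→3 push 4
augment #3: 5→14→13→3 push 13
augment #4: 5→6→4→7→3 push 4
max flow = 45; residual-reachable set from 5 gives S-side
cut edges (S→T): {(4,7), (9,3), (13,3)} total cap 45

Min-cut arcs: {(4,7), (9,3), (13,3)} (total capacity 45)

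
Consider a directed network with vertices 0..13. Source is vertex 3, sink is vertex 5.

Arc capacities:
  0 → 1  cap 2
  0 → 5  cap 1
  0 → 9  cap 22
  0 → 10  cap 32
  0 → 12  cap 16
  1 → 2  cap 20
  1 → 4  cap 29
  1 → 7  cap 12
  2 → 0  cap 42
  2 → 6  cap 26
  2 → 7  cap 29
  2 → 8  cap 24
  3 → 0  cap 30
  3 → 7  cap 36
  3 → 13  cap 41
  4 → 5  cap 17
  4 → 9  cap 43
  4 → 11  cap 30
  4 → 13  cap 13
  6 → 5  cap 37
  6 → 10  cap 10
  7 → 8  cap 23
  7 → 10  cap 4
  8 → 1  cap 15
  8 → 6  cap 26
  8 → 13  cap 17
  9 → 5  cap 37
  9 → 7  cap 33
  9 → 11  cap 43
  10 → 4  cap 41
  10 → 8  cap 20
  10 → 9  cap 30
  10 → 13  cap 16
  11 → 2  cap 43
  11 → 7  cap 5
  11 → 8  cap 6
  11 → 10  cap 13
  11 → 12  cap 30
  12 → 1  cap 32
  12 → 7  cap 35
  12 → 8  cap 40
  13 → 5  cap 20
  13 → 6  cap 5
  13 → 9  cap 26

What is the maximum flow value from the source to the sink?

augment #1: 3→0→5 bottleneck 1, total now 1
augment #2: 3→13→5 bottleneck 20, total now 21
augment #3: 3→0→9→5 bottleneck 22, total now 43
augment #4: 3→13→6→5 bottleneck 5, total now 48
augment #5: 3→13→9→5 bottleneck 15, total now 63
augment #6: 3→0→1→4→5 bottleneck 2, total now 65
augment #7: 3→0→10→4→5 bottleneck 5, total now 70
augment #8: 3→7→8→6→5 bottleneck 23, total now 93
augment #9: 3→7→10→4→5 bottleneck 4, total now 97
augment #10: 3→13→9→0→10→4→5 bottleneck 1, total now 98

Maximum flow value: 98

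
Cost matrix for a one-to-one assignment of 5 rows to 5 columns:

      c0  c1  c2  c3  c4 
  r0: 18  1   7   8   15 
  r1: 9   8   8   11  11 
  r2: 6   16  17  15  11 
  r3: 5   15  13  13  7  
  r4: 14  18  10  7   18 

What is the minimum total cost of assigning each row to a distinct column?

Minimum assignment cost: 29

optimal assignment: row0→col1 (cost 1), row1→col2 (cost 8), row2→col0 (cost 6), row3→col4 (cost 7), row4→col3 (cost 7)
total = 1 + 8 + 6 + 7 + 7 = 29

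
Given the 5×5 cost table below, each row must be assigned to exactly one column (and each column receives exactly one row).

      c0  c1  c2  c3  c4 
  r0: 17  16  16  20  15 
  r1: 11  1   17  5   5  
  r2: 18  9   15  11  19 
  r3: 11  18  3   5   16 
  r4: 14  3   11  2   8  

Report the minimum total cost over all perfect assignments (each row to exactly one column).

optimal assignment: row0→col0 (cost 17), row1→col4 (cost 5), row2→col1 (cost 9), row3→col2 (cost 3), row4→col3 (cost 2)
total = 17 + 5 + 9 + 3 + 2 = 36

Minimum assignment cost: 36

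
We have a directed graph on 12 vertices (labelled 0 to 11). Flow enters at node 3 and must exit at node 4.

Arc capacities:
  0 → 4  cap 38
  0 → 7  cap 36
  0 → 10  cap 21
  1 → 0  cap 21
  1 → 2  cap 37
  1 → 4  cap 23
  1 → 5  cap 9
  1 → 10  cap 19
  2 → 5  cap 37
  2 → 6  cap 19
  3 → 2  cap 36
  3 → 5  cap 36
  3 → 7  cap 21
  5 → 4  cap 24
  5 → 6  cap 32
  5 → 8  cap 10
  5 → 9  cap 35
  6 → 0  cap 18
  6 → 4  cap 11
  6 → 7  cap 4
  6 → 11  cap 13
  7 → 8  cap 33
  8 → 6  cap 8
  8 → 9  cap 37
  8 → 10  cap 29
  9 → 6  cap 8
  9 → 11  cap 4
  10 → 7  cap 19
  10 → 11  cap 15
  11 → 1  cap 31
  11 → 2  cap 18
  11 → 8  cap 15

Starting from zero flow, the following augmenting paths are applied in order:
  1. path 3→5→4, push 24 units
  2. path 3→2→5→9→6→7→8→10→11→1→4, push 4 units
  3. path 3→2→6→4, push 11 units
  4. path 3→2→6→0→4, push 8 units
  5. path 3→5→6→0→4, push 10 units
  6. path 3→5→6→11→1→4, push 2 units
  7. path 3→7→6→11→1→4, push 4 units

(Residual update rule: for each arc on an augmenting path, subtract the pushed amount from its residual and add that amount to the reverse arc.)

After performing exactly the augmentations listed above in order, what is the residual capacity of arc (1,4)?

after path 1 (3→5→4, push 24): res(1,4)=23
after path 2 (3→2→5→9→6→7→8→10→11→1→4, push 4): res(1,4)=19
after path 3 (3→2→6→4, push 11): res(1,4)=19
after path 4 (3→2→6→0→4, push 8): res(1,4)=19
after path 5 (3→5→6→0→4, push 10): res(1,4)=19
after path 6 (3→5→6→11→1→4, push 2): res(1,4)=17
after path 7 (3→7→6→11→1→4, push 4): res(1,4)=13

Residual capacity of (1,4): 13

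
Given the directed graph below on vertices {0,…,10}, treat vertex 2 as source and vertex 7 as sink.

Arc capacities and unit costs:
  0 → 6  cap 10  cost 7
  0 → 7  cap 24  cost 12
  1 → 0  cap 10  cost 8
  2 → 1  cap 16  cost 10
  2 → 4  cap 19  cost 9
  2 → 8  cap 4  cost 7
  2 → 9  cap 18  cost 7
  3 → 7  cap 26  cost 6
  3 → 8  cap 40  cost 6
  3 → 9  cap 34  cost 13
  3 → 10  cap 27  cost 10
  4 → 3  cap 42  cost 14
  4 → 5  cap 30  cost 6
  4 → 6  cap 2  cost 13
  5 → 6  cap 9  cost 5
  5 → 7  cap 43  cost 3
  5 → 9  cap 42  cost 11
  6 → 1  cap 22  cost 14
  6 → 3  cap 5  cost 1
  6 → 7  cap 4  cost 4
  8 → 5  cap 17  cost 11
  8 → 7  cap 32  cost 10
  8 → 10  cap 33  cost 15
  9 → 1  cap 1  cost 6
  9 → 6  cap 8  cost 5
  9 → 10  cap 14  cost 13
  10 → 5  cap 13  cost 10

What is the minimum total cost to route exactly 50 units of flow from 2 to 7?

shortest-cost path #1: 2→9→6→7 push 4 @ unit cost 16 (adds 64)
shortest-cost path #2: 2→8→7 push 4 @ unit cost 17 (adds 68)
shortest-cost path #3: 2→4→5→7 push 19 @ unit cost 18 (adds 342)
shortest-cost path #4: 2→9→6→3→7 push 4 @ unit cost 19 (adds 76)
shortest-cost path #5: 2→1→0→7 push 10 @ unit cost 30 (adds 300)
shortest-cost path #6: 2→9→10→5→7 push 9 @ unit cost 33 (adds 297)
total cost = 1147

Minimum cost for 50 units: 1147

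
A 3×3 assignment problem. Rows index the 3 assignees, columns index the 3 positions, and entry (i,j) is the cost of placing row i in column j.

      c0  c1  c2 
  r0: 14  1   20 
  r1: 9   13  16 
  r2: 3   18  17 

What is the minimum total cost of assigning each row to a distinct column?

optimal assignment: row0→col1 (cost 1), row1→col2 (cost 16), row2→col0 (cost 3)
total = 1 + 16 + 3 = 20

Minimum assignment cost: 20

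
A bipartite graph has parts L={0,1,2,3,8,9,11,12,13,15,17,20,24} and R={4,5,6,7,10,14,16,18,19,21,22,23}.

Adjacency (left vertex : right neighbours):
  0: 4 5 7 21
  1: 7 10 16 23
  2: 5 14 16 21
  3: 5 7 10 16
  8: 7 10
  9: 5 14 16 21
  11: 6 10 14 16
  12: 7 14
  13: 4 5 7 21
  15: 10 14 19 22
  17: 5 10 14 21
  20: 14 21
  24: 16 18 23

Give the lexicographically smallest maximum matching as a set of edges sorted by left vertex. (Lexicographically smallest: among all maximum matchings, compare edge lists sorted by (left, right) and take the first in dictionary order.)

Lex-smallest maximum matching: {(0,4), (1,23), (2,5), (3,7), (8,10), (9,16), (11,6), (12,14), (13,21), (15,19), (24,18)}

|M| = 11 (so the lex-smallest maximum matching has 11 edges)
process left vertices in ascending order; for each, take the smallest-labelled available neighbour that still permits 11 edges overall, or leave it unmatched if none does
lex-smallest matching: {0-4, 1-23, 2-5, 3-7, 8-10, 9-16, 11-6, 12-14, 13-21, 15-19, 24-18}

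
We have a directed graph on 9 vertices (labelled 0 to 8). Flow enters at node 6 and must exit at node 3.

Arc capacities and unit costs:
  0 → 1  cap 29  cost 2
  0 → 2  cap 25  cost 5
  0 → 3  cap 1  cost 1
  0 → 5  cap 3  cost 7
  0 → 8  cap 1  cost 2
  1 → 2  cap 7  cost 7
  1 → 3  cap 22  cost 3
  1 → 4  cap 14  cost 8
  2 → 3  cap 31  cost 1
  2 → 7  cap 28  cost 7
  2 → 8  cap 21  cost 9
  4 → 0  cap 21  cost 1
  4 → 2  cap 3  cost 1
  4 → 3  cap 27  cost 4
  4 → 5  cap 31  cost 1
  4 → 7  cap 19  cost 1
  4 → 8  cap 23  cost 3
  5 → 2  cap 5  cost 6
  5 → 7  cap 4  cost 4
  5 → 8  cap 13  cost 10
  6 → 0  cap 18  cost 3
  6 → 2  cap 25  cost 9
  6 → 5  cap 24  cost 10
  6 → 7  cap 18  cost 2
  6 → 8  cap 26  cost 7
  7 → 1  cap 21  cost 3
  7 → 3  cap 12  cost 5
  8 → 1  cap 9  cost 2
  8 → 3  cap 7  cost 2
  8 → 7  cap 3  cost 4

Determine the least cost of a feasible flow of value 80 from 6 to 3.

Minimum cost for 80 units: 810

shortest-cost path #1: 6→0→3 push 1 @ unit cost 4 (adds 4)
shortest-cost path #2: 6→7→3 push 12 @ unit cost 7 (adds 84)
shortest-cost path #3: 6→0→8→3 push 1 @ unit cost 7 (adds 7)
shortest-cost path #4: 6→7→1→3 push 6 @ unit cost 8 (adds 48)
shortest-cost path #5: 6→0→1→3 push 16 @ unit cost 8 (adds 128)
shortest-cost path #6: 6→8→3 push 6 @ unit cost 9 (adds 54)
shortest-cost path #7: 6→2→3 push 25 @ unit cost 10 (adds 250)
shortest-cost path #8: 6→8→0→2→3 push 1 @ unit cost 11 (adds 11)
shortest-cost path #9: 6→8→1→0→2→3 push 5 @ unit cost 13 (adds 65)
shortest-cost path #10: 6→8→1→4→3 push 4 @ unit cost 21 (adds 84)
shortest-cost path #11: 6→5→2→0→1→4→3 push 3 @ unit cost 25 (adds 75)
total cost = 810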